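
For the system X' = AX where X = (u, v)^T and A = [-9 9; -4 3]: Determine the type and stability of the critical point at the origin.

stable improper node

A = [[-9,9],[-4,3]]; det(A-λI) = λ^2 + 6λ + 9.
repeated λ = -3 with a single eigenvector.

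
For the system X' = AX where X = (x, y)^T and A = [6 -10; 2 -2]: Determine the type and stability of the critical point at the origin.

unstable spiral

A = [[6,-10],[2,-2]]; det(A-λI) = λ^2 - 4λ + 8.
λ = 2 ± 2i: positive real part.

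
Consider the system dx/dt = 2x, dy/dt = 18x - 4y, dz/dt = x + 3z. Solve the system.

x(t) = K_1e^(2t), y(t) = 3K_1e^(2t) + K_3e^(-4t), z(t) = -K_1e^(2t) + K_2e^(3t)

Coefficient matrix A = [[2, 0, 0], [18, -4, 0], [1, 0, 3]].
det(A - λI) = 0 gives eigenvalues λ = 2, 3, -4.
For λ=2: eigenvector (1,3,-1).
For λ=3: eigenvector (0,0,1).
For λ=-4: eigenvector (0,1,0).
General solution: K_1e^(2t)(1,3,-1) + K_2e^(3t)(0,0,1) + K_3e^(-4t)(0,1,0).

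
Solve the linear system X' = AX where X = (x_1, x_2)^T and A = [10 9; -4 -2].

x_1(t) = -3c_1e^(4t) - 3c_2te^(4t) - 2c_2e^(4t), x_2(t) = 2c_1e^(4t) + 2c_2te^(4t) + c_2e^(4t)

Coefficient matrix A = [[10, 9], [-4, -2]].
Characteristic polynomial det(A - λI) = λ^2 - 8λ + 16 = 0.
Single eigenvalue λ = 4 with algebraic multiplicity 2.
Eigenvector v = (-3,2); generalized eigenvector w with (A-λI)w=v is (-2,1).
General solution: e^(4t)[c_1·v + c_2·(t·v + w)].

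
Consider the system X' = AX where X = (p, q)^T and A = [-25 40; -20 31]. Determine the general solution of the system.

Coefficient matrix A = [[-25, 40], [-20, 31]].
Characteristic polynomial det(A - λI) = λ^2 - 6λ + 25 = 0.
Eigenvalues λ = 3 ± 4i (complex conjugate pair).
For λ=3+4i: an eigenvector is (-3,-2) - i(1,1) = (-3 - i, -2 - i).
A real fundamental pair from Re and Im of e^((3+4i)t)v: X_1 = e^(3t)(cos(4t)·(-3,-2) + sin(4t)·(1,1)), X_2 = e^(3t)(sin(4t)·(-3,-2) - cos(4t)·(1,1)).
General solution: K_1X_1 + K_2X_2.

p(t) = K_1e^(3t)sin(4t) - 3K_1e^(3t)cos(4t) - 3K_2e^(3t)sin(4t) - K_2e^(3t)cos(4t), q(t) = K_1e^(3t)sin(4t) - 2K_1e^(3t)cos(4t) - 2K_2e^(3t)sin(4t) - K_2e^(3t)cos(4t)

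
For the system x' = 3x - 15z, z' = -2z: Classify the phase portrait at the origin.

A = [[3,-15],[0,-2]]; det(A-λI) = λ^2 - λ - 6.
λ = -2, 3: opposite signs.

saddle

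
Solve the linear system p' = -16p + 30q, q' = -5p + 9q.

p(t) = 2c_1e^(-t) + 3c_2e^(-6t), q(t) = c_1e^(-t) + c_2e^(-6t)

Coefficient matrix A = [[-16, 30], [-5, 9]].
Characteristic polynomial det(A - λI) = λ^2 + 7λ + 6 = 0.
Eigenvalues λ = -1, -6.
For λ=-1: (A-λI) row 1 is [-15, 30], so an eigenvector is (2, 1).
For λ=-6: (A-λI) row 1 is [-10, 30], so an eigenvector is (3, 1).
General solution: c_1e^(-t)(2,1) + c_2e^(-6t)(3,1).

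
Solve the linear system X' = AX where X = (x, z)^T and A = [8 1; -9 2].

Coefficient matrix A = [[8, 1], [-9, 2]].
Characteristic polynomial det(A - λI) = λ^2 - 10λ + 25 = 0.
Single eigenvalue λ = 5 with algebraic multiplicity 2.
Eigenvector v = (-1,3); generalized eigenvector w with (A-λI)w=v is (-1,2).
General solution: e^(5t)[c_1·v + c_2·(t·v + w)].

x(t) = -c_1e^(5t) - c_2te^(5t) - c_2e^(5t), z(t) = 3c_1e^(5t) + 3c_2te^(5t) + 2c_2e^(5t)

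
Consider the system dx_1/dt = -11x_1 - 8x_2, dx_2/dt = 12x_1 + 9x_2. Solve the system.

Coefficient matrix A = [[-11, -8], [12, 9]].
Characteristic polynomial det(A - λI) = λ^2 + 2λ - 3 = 0.
Eigenvalues λ = 1, -3.
For λ=1: (A-λI) row 1 is [-12, -8], so an eigenvector is (-2, 3).
For λ=-3: (A-λI) row 1 is [-8, -8], so an eigenvector is (-1, 1).
General solution: C_1e^(t)(-2,3) + C_2e^(-3t)(-1,1).

x_1(t) = -2C_1e^(t) - C_2e^(-3t), x_2(t) = 3C_1e^(t) + C_2e^(-3t)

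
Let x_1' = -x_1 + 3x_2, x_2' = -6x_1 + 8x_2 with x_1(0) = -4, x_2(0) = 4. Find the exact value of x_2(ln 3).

A = [[-1,3],[-6,8]]; eigenvalues λ = 5, 2.
Eigenvectors: (-1,-2) for λ=5, (-1,-1) for λ=2.
From the initial condition, c_1 = -8, c_2 = 12.
x_2(ln 3) = (-8)(3^5)(-2) + (12)(3^2)(-1) = 3780.

3780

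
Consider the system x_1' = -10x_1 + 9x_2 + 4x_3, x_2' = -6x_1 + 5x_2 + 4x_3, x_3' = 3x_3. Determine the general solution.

x_1(t) = 3C_1e^(-4t) + C_2e^(-t) + C_3e^(3t), x_2(t) = 2C_1e^(-4t) + C_2e^(-t) + C_3e^(3t), x_3(t) = C_3e^(3t)

Coefficient matrix A = [[-10, 9, 4], [-6, 5, 4], [0, 0, 3]].
det(A - λI) = 0 gives eigenvalues λ = -4, -1, 3.
For λ=-4: eigenvector (3,2,0).
For λ=-1: eigenvector (1,1,0).
For λ=3: eigenvector (1,1,1).
General solution: C_1e^(-4t)(3,2,0) + C_2e^(-t)(1,1,0) + C_3e^(3t)(1,1,1).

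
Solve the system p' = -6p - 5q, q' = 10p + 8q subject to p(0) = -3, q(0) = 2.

Coefficient matrix A = [[-6, -5], [10, 8]].
Characteristic polynomial det(A - λI) = λ^2 - 2λ + 2 = 0.
Eigenvalues λ = 1 ± i (complex conjugate pair).
For λ=1+i: an eigenvector is (-1,1) - i(2,-3) = (-1 - 2i, 1 + 3i).
A real fundamental pair from Re and Im of e^((1+i)t)v: X_1 = e^(t)(cos(t)·(-1,1) + sin(t)·(2,-3)), X_2 = e^(t)(sin(t)·(-1,1) - cos(t)·(2,-3)).
General solution: K_1X_1 + K_2X_2.
Applying p(0)=-3, q(0)=2 gives K_1=5, K_2=-1.

p(t) = 11e^(t)sin(t) - 3e^(t)cos(t), q(t) = -16e^(t)sin(t) + 2e^(t)cos(t)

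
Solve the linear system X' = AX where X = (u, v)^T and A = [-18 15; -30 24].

u(t) = -2K_1e^(3t)sin(3t) + K_1e^(3t)cos(3t) + K_2e^(3t)sin(3t) + 2K_2e^(3t)cos(3t), v(t) = -3K_1e^(3t)sin(3t) + K_1e^(3t)cos(3t) + K_2e^(3t)sin(3t) + 3K_2e^(3t)cos(3t)

Coefficient matrix A = [[-18, 15], [-30, 24]].
Characteristic polynomial det(A - λI) = λ^2 - 6λ + 18 = 0.
Eigenvalues λ = 3 ± 3i (complex conjugate pair).
For λ=3+3i: an eigenvector is (1,1) - i(-2,-3) = (1 + 2i, 1 + 3i).
A real fundamental pair from Re and Im of e^((3+3i)t)v: X_1 = e^(3t)(cos(3t)·(1,1) + sin(3t)·(-2,-3)), X_2 = e^(3t)(sin(3t)·(1,1) - cos(3t)·(-2,-3)).
General solution: K_1X_1 + K_2X_2.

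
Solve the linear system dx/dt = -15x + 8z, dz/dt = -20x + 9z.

x(t) = K_1e^(-3t)sin(4t) + K_1e^(-3t)cos(4t) + K_2e^(-3t)sin(4t) - K_2e^(-3t)cos(4t), z(t) = K_1e^(-3t)sin(4t) + 2K_1e^(-3t)cos(4t) + 2K_2e^(-3t)sin(4t) - K_2e^(-3t)cos(4t)

Coefficient matrix A = [[-15, 8], [-20, 9]].
Characteristic polynomial det(A - λI) = λ^2 + 6λ + 25 = 0.
Eigenvalues λ = -3 ± 4i (complex conjugate pair).
For λ=-3+4i: an eigenvector is (1,2) - i(1,1) = (1 - i, 2 - i).
A real fundamental pair from Re and Im of e^((-3+4i)t)v: X_1 = e^(-3t)(cos(4t)·(1,2) + sin(4t)·(1,1)), X_2 = e^(-3t)(sin(4t)·(1,2) - cos(4t)·(1,1)).
General solution: K_1X_1 + K_2X_2.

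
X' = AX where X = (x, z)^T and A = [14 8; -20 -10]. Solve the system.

Coefficient matrix A = [[14, 8], [-20, -10]].
Characteristic polynomial det(A - λI) = λ^2 - 4λ + 20 = 0.
Eigenvalues λ = 2 ± 4i (complex conjugate pair).
For λ=2+4i: an eigenvector is (-1,1) - i(-1,2) = (-1 + i, 1 - 2i).
A real fundamental pair from Re and Im of e^((2+4i)t)v: X_1 = e^(2t)(cos(4t)·(-1,1) + sin(4t)·(-1,2)), X_2 = e^(2t)(sin(4t)·(-1,1) - cos(4t)·(-1,2)).
General solution: C_1X_1 + C_2X_2.

x(t) = -C_1e^(2t)sin(4t) - C_1e^(2t)cos(4t) - C_2e^(2t)sin(4t) + C_2e^(2t)cos(4t), z(t) = 2C_1e^(2t)sin(4t) + C_1e^(2t)cos(4t) + C_2e^(2t)sin(4t) - 2C_2e^(2t)cos(4t)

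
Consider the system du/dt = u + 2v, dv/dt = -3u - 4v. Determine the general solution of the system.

Coefficient matrix A = [[1, 2], [-3, -4]].
Characteristic polynomial det(A - λI) = λ^2 + 3λ + 2 = 0.
Eigenvalues λ = -1, -2.
For λ=-1: (A-λI) row 1 is [2, 2], so an eigenvector is (1, -1).
For λ=-2: (A-λI) row 1 is [3, 2], so an eigenvector is (-2, 3).
General solution: K_1e^(-t)(1,-1) + K_2e^(-2t)(-2,3).

u(t) = K_1e^(-t) - 2K_2e^(-2t), v(t) = -K_1e^(-t) + 3K_2e^(-2t)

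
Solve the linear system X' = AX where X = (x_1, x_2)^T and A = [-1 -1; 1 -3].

x_1(t) = c_1e^(-2t) + c_2te^(-2t), x_2(t) = c_1e^(-2t) + c_2te^(-2t) - c_2e^(-2t)

Coefficient matrix A = [[-1, -1], [1, -3]].
Characteristic polynomial det(A - λI) = λ^2 + 4λ + 4 = 0.
Single eigenvalue λ = -2 with algebraic multiplicity 2.
Eigenvector v = (1,1); generalized eigenvector w with (A-λI)w=v is (0,-1).
General solution: e^(-2t)[c_1·v + c_2·(t·v + w)].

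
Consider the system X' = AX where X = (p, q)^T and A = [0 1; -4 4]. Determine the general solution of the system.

Coefficient matrix A = [[0, 1], [-4, 4]].
Characteristic polynomial det(A - λI) = λ^2 - 4λ + 4 = 0.
Single eigenvalue λ = 2 with algebraic multiplicity 2.
Eigenvector v = (-1,-2); generalized eigenvector w with (A-λI)w=v is (2,3).
General solution: e^(2t)[C_1·v + C_2·(t·v + w)].

p(t) = -C_1e^(2t) - C_2te^(2t) + 2C_2e^(2t), q(t) = -2C_1e^(2t) - 2C_2te^(2t) + 3C_2e^(2t)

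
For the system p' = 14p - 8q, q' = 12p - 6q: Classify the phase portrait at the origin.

unstable node

A = [[14,-8],[12,-6]]; det(A-λI) = λ^2 - 8λ + 12.
λ = 2, 6: both positive.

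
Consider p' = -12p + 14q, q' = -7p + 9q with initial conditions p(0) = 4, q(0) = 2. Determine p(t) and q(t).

p(t) = 4e^(-5t), q(t) = 2e^(-5t)

Coefficient matrix A = [[-12, 14], [-7, 9]].
Characteristic polynomial det(A - λI) = λ^2 + 3λ - 10 = 0.
Eigenvalues λ = 2, -5.
For λ=2: (A-λI) row 1 is [-14, 14], so an eigenvector is (1, 1).
For λ=-5: (A-λI) row 1 is [-7, 14], so an eigenvector is (-2, -1).
General solution: c_1e^(2t)(1,1) + c_2e^(-5t)(-2,-1).
Applying p(0)=4, q(0)=2 gives c_1=0, c_2=-2.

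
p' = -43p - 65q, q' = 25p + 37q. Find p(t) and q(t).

Coefficient matrix A = [[-43, -65], [25, 37]].
Characteristic polynomial det(A - λI) = λ^2 + 6λ + 34 = 0.
Eigenvalues λ = -3 ± 5i (complex conjugate pair).
For λ=-3+5i: an eigenvector is (-3,2) - i(-2,1) = (-3 + 2i, 2 - i).
A real fundamental pair from Re and Im of e^((-3+5i)t)v: X_1 = e^(-3t)(cos(5t)·(-3,2) + sin(5t)·(-2,1)), X_2 = e^(-3t)(sin(5t)·(-3,2) - cos(5t)·(-2,1)).
General solution: K_1X_1 + K_2X_2.

p(t) = -2K_1e^(-3t)sin(5t) - 3K_1e^(-3t)cos(5t) - 3K_2e^(-3t)sin(5t) + 2K_2e^(-3t)cos(5t), q(t) = K_1e^(-3t)sin(5t) + 2K_1e^(-3t)cos(5t) + 2K_2e^(-3t)sin(5t) - K_2e^(-3t)cos(5t)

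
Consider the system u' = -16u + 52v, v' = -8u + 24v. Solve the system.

Coefficient matrix A = [[-16, 52], [-8, 24]].
Characteristic polynomial det(A - λI) = λ^2 - 8λ + 32 = 0.
Eigenvalues λ = 4 ± 4i (complex conjugate pair).
For λ=4+4i: an eigenvector is (3,1) - i(-2,-1) = (3 + 2i, 1 + i).
A real fundamental pair from Re and Im of e^((4+4i)t)v: X_1 = e^(4t)(cos(4t)·(3,1) + sin(4t)·(-2,-1)), X_2 = e^(4t)(sin(4t)·(3,1) - cos(4t)·(-2,-1)).
General solution: K_1X_1 + K_2X_2.

u(t) = -2K_1e^(4t)sin(4t) + 3K_1e^(4t)cos(4t) + 3K_2e^(4t)sin(4t) + 2K_2e^(4t)cos(4t), v(t) = -K_1e^(4t)sin(4t) + K_1e^(4t)cos(4t) + K_2e^(4t)sin(4t) + K_2e^(4t)cos(4t)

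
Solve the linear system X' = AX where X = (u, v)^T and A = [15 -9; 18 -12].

u(t) = -c_1e^(6t) + c_2e^(-3t), v(t) = -c_1e^(6t) + 2c_2e^(-3t)

Coefficient matrix A = [[15, -9], [18, -12]].
Characteristic polynomial det(A - λI) = λ^2 - 3λ - 18 = 0.
Eigenvalues λ = 6, -3.
For λ=6: (A-λI) row 1 is [9, -9], so an eigenvector is (-1, -1).
For λ=-3: (A-λI) row 1 is [18, -9], so an eigenvector is (1, 2).
General solution: c_1e^(6t)(-1,-1) + c_2e^(-3t)(1,2).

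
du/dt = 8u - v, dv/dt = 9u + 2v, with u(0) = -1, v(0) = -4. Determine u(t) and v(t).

Coefficient matrix A = [[8, -1], [9, 2]].
Characteristic polynomial det(A - λI) = λ^2 - 10λ + 25 = 0.
Single eigenvalue λ = 5 with algebraic multiplicity 2.
Eigenvector v = (1,3); generalized eigenvector w with (A-λI)w=v is (0,-1).
General solution: e^(5t)[C_1·v + C_2·(t·v + w)].
Applying u(0)=-1, v(0)=-4 gives C_1=-1, C_2=1.

u(t) = te^(5t) - e^(5t), v(t) = 3te^(5t) - 4e^(5t)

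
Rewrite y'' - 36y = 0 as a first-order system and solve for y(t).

y(t) = c_1e^(6t) + c_2e^(-6t)

Let x_1 = y, x_2 = y'. Then x_1' = x_2 and x_2' = 36x_1.
A = [[0,1],[36,0]]; det(A-λI) = λ^2 - 36.
Eigenvalues λ = 6, -6 with eigenvectors (1,6), (1,-6).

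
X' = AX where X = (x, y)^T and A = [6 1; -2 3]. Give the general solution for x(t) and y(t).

Coefficient matrix A = [[6, 1], [-2, 3]].
Characteristic polynomial det(A - λI) = λ^2 - 9λ + 20 = 0.
Eigenvalues λ = 4, 5.
For λ=4: (A-λI) row 1 is [2, 1], so an eigenvector is (-1, 2).
For λ=5: (A-λI) row 1 is [1, 1], so an eigenvector is (1, -1).
General solution: c_1e^(4t)(-1,2) + c_2e^(5t)(1,-1).

x(t) = -c_1e^(4t) + c_2e^(5t), y(t) = 2c_1e^(4t) - c_2e^(5t)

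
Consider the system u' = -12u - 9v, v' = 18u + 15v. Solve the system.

Coefficient matrix A = [[-12, -9], [18, 15]].
Characteristic polynomial det(A - λI) = λ^2 - 3λ - 18 = 0.
Eigenvalues λ = 6, -3.
For λ=6: (A-λI) row 1 is [-18, -9], so an eigenvector is (-1, 2).
For λ=-3: (A-λI) row 1 is [-9, -9], so an eigenvector is (1, -1).
General solution: C_1e^(6t)(-1,2) + C_2e^(-3t)(1,-1).

u(t) = -C_1e^(6t) + C_2e^(-3t), v(t) = 2C_1e^(6t) - C_2e^(-3t)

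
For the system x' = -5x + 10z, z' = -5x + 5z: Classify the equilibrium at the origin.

A = [[-5,10],[-5,5]]; det(A-λI) = λ^2 + 25.
λ = 0 ± 5i: zero real part.

center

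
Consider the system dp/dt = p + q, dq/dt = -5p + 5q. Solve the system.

p(t) = C_1e^(3t)cos(t) + C_2e^(3t)sin(t), q(t) = -C_1e^(3t)sin(t) + 2C_1e^(3t)cos(t) + 2C_2e^(3t)sin(t) + C_2e^(3t)cos(t)

Coefficient matrix A = [[1, 1], [-5, 5]].
Characteristic polynomial det(A - λI) = λ^2 - 6λ + 10 = 0.
Eigenvalues λ = 3 ± i (complex conjugate pair).
For λ=3+i: an eigenvector is (1,2) - i(0,-1) = (1, 2 + i).
A real fundamental pair from Re and Im of e^((3+i)t)v: X_1 = e^(3t)(cos(t)·(1,2) + sin(t)·(0,-1)), X_2 = e^(3t)(sin(t)·(1,2) - cos(t)·(0,-1)).
General solution: C_1X_1 + C_2X_2.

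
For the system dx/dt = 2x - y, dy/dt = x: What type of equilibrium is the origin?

unstable improper node

A = [[2,-1],[1,0]]; det(A-λI) = λ^2 - 2λ + 1.
repeated λ = 1 with a single eigenvector.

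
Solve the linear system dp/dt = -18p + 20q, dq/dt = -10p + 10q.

p(t) = -C_1e^(-4t)sin(2t) + 3C_1e^(-4t)cos(2t) + 3C_2e^(-4t)sin(2t) + C_2e^(-4t)cos(2t), q(t) = -C_1e^(-4t)sin(2t) + 2C_1e^(-4t)cos(2t) + 2C_2e^(-4t)sin(2t) + C_2e^(-4t)cos(2t)

Coefficient matrix A = [[-18, 20], [-10, 10]].
Characteristic polynomial det(A - λI) = λ^2 + 8λ + 20 = 0.
Eigenvalues λ = -4 ± 2i (complex conjugate pair).
For λ=-4+2i: an eigenvector is (3,2) - i(-1,-1) = (3 + i, 2 + i).
A real fundamental pair from Re and Im of e^((-4+2i)t)v: X_1 = e^(-4t)(cos(2t)·(3,2) + sin(2t)·(-1,-1)), X_2 = e^(-4t)(sin(2t)·(3,2) - cos(2t)·(-1,-1)).
General solution: C_1X_1 + C_2X_2.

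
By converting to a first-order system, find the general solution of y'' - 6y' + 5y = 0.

y(t) = C_1e^(5t) + C_2e^(t)

Let x_1 = y, x_2 = y'. Then x_1' = x_2 and x_2' = -5x_1 + 6x_2.
A = [[0,1],[-5,6]]; det(A-λI) = λ^2 - 6λ + 5.
Eigenvalues λ = 5, 1 with eigenvectors (1,5), (1,1).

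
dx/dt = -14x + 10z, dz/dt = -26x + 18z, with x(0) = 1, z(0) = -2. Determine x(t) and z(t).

Coefficient matrix A = [[-14, 10], [-26, 18]].
Characteristic polynomial det(A - λI) = λ^2 - 4λ + 8 = 0.
Eigenvalues λ = 2 ± 2i (complex conjugate pair).
For λ=2+2i: an eigenvector is (-1,-2) - i(-2,-3) = (-1 + 2i, -2 + 3i).
A real fundamental pair from Re and Im of e^((2+2i)t)v: X_1 = e^(2t)(cos(2t)·(-1,-2) + sin(2t)·(-2,-3)), X_2 = e^(2t)(sin(2t)·(-1,-2) - cos(2t)·(-2,-3)).
General solution: C_1X_1 + C_2X_2.
Applying x(0)=1, z(0)=-2 gives C_1=7, C_2=4.

x(t) = -18e^(2t)sin(2t) + e^(2t)cos(2t), z(t) = -29e^(2t)sin(2t) - 2e^(2t)cos(2t)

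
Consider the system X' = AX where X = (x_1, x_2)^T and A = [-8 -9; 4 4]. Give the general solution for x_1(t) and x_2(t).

x_1(t) = -3c_1e^(-2t) - 3c_2te^(-2t) + 2c_2e^(-2t), x_2(t) = 2c_1e^(-2t) + 2c_2te^(-2t) - c_2e^(-2t)

Coefficient matrix A = [[-8, -9], [4, 4]].
Characteristic polynomial det(A - λI) = λ^2 + 4λ + 4 = 0.
Single eigenvalue λ = -2 with algebraic multiplicity 2.
Eigenvector v = (-3,2); generalized eigenvector w with (A-λI)w=v is (2,-1).
General solution: e^(-2t)[c_1·v + c_2·(t·v + w)].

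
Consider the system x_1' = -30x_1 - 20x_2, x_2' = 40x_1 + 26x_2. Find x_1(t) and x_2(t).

x_1(t) = -K_1e^(-2t)sin(4t) - 2K_1e^(-2t)cos(4t) - 2K_2e^(-2t)sin(4t) + K_2e^(-2t)cos(4t), x_2(t) = K_1e^(-2t)sin(4t) + 3K_1e^(-2t)cos(4t) + 3K_2e^(-2t)sin(4t) - K_2e^(-2t)cos(4t)

Coefficient matrix A = [[-30, -20], [40, 26]].
Characteristic polynomial det(A - λI) = λ^2 + 4λ + 20 = 0.
Eigenvalues λ = -2 ± 4i (complex conjugate pair).
For λ=-2+4i: an eigenvector is (-2,3) - i(-1,1) = (-2 + i, 3 - i).
A real fundamental pair from Re and Im of e^((-2+4i)t)v: X_1 = e^(-2t)(cos(4t)·(-2,3) + sin(4t)·(-1,1)), X_2 = e^(-2t)(sin(4t)·(-2,3) - cos(4t)·(-1,1)).
General solution: K_1X_1 + K_2X_2.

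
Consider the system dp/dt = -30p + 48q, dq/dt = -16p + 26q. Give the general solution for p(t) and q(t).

p(t) = 2C_1e^(-6t) - 3C_2e^(2t), q(t) = C_1e^(-6t) - 2C_2e^(2t)

Coefficient matrix A = [[-30, 48], [-16, 26]].
Characteristic polynomial det(A - λI) = λ^2 + 4λ - 12 = 0.
Eigenvalues λ = -6, 2.
For λ=-6: (A-λI) row 1 is [-24, 48], so an eigenvector is (2, 1).
For λ=2: (A-λI) row 1 is [-32, 48], so an eigenvector is (-3, -2).
General solution: C_1e^(-6t)(2,1) + C_2e^(2t)(-3,-2).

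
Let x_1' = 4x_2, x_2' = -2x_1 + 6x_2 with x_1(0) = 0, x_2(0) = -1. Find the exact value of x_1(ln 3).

-144

A = [[0,4],[-2,6]]; eigenvalues λ = 2, 4.
Eigenvectors: (2,1) for λ=2, (-1,-1) for λ=4.
From the initial condition, c_1 = 1, c_2 = 2.
x_1(ln 3) = (1)(3^2)(2) + (2)(3^4)(-1) = -144.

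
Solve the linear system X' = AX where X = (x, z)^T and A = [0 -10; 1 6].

Coefficient matrix A = [[0, -10], [1, 6]].
Characteristic polynomial det(A - λI) = λ^2 - 6λ + 10 = 0.
Eigenvalues λ = 3 ± i (complex conjugate pair).
For λ=3+i: an eigenvector is (-3,1) - i(-1,0) = (-3 + i, 1).
A real fundamental pair from Re and Im of e^((3+i)t)v: X_1 = e^(3t)(cos(t)·(-3,1) + sin(t)·(-1,0)), X_2 = e^(3t)(sin(t)·(-3,1) - cos(t)·(-1,0)).
General solution: K_1X_1 + K_2X_2.

x(t) = -K_1e^(3t)sin(t) - 3K_1e^(3t)cos(t) - 3K_2e^(3t)sin(t) + K_2e^(3t)cos(t), z(t) = K_1e^(3t)cos(t) + K_2e^(3t)sin(t)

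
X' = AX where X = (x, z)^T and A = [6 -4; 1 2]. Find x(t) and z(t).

x(t) = 2C_1e^(4t) + 2C_2te^(4t) + C_2e^(4t), z(t) = C_1e^(4t) + C_2te^(4t)

Coefficient matrix A = [[6, -4], [1, 2]].
Characteristic polynomial det(A - λI) = λ^2 - 8λ + 16 = 0.
Single eigenvalue λ = 4 with algebraic multiplicity 2.
Eigenvector v = (2,1); generalized eigenvector w with (A-λI)w=v is (1,0).
General solution: e^(4t)[C_1·v + C_2·(t·v + w)].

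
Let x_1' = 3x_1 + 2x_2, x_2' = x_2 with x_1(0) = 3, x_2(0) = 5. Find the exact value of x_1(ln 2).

54

A = [[3,2],[0,1]]; eigenvalues λ = 1, 3.
Eigenvectors: (1,-1) for λ=1, (-1,0) for λ=3.
From the initial condition, c_1 = -5, c_2 = -8.
x_1(ln 2) = (-5)(2^1)(1) + (-8)(2^3)(-1) = 54.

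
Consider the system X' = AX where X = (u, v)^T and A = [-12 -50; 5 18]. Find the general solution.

Coefficient matrix A = [[-12, -50], [5, 18]].
Characteristic polynomial det(A - λI) = λ^2 - 6λ + 34 = 0.
Eigenvalues λ = 3 ± 5i (complex conjugate pair).
For λ=3+5i: an eigenvector is (-3,1) - i(-1,0) = (-3 + i, 1).
A real fundamental pair from Re and Im of e^((3+5i)t)v: X_1 = e^(3t)(cos(5t)·(-3,1) + sin(5t)·(-1,0)), X_2 = e^(3t)(sin(5t)·(-3,1) - cos(5t)·(-1,0)).
General solution: c_1X_1 + c_2X_2.

u(t) = -c_1e^(3t)sin(5t) - 3c_1e^(3t)cos(5t) - 3c_2e^(3t)sin(5t) + c_2e^(3t)cos(5t), v(t) = c_1e^(3t)cos(5t) + c_2e^(3t)sin(5t)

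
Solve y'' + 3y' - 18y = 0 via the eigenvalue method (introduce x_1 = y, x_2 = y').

y(t) = c_1e^(3t) + c_2e^(-6t)

Let x_1 = y, x_2 = y'. Then x_1' = x_2 and x_2' = 18x_1 - 3x_2.
A = [[0,1],[18,-3]]; det(A-λI) = λ^2 + 3λ - 18.
Eigenvalues λ = 3, -6 with eigenvectors (1,3), (1,-6).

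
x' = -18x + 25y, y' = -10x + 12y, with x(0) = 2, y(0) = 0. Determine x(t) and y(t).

Coefficient matrix A = [[-18, 25], [-10, 12]].
Characteristic polynomial det(A - λI) = λ^2 + 6λ + 34 = 0.
Eigenvalues λ = -3 ± 5i (complex conjugate pair).
For λ=-3+5i: an eigenvector is (-2,-1) - i(1,1) = (-2 - i, -1 - i).
A real fundamental pair from Re and Im of e^((-3+5i)t)v: X_1 = e^(-3t)(cos(5t)·(-2,-1) + sin(5t)·(1,1)), X_2 = e^(-3t)(sin(5t)·(-2,-1) - cos(5t)·(1,1)).
General solution: c_1X_1 + c_2X_2.
Applying x(0)=2, y(0)=0 gives c_1=-2, c_2=2.

x(t) = -6e^(-3t)sin(5t) + 2e^(-3t)cos(5t), y(t) = -4e^(-3t)sin(5t)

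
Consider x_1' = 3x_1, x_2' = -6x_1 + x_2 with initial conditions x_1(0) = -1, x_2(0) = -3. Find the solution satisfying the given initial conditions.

Coefficient matrix A = [[3, 0], [-6, 1]].
Characteristic polynomial det(A - λI) = λ^2 - 4λ + 3 = 0.
Eigenvalues λ = 1, 3.
For λ=1: (A-λI) row 1 is [2, 0], so an eigenvector is (0, 1).
For λ=3: (A-λI) row 2 is [-6, -2], so an eigenvector is (-1, 3).
General solution: K_1e^(t)(0,1) + K_2e^(3t)(-1,3).
Applying x_1(0)=-1, x_2(0)=-3 gives K_1=-6, K_2=1.

x_1(t) = -e^(3t), x_2(t) = 3e^(3t) - 6e^(t)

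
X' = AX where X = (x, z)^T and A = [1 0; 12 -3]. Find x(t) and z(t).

Coefficient matrix A = [[1, 0], [12, -3]].
Characteristic polynomial det(A - λI) = λ^2 + 2λ - 3 = 0.
Eigenvalues λ = 1, -3.
For λ=1: (A-λI) row 2 is [12, -4], so an eigenvector is (1, 3).
For λ=-3: (A-λI) row 1 is [4, 0], so an eigenvector is (0, 1).
General solution: K_1e^(t)(1,3) + K_2e^(-3t)(0,1).

x(t) = K_1e^(t), z(t) = 3K_1e^(t) + K_2e^(-3t)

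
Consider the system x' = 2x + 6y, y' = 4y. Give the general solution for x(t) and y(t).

x(t) = K_1e^(2t) - 3K_2e^(4t), y(t) = -K_2e^(4t)

Coefficient matrix A = [[2, 6], [0, 4]].
Characteristic polynomial det(A - λI) = λ^2 - 6λ + 8 = 0.
Eigenvalues λ = 2, 4.
For λ=2: (A-λI) row 1 is [0, 6], so an eigenvector is (1, 0).
For λ=4: (A-λI) row 1 is [-2, 6], so an eigenvector is (-3, -1).
General solution: K_1e^(2t)(1,0) + K_2e^(4t)(-3,-1).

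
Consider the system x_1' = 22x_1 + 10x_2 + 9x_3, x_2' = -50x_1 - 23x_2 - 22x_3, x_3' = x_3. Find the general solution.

Coefficient matrix A = [[22, 10, 9], [-50, -23, -22], [0, 0, 1]].
det(A - λI) = 0 gives eigenvalues λ = 2, -3, 1.
For λ=2: eigenvector (1,-2,0).
For λ=-3: eigenvector (-2,5,0).
For λ=1: eigenvector (1,-3,1).
General solution: C_1e^(2t)(1,-2,0) + C_2e^(-3t)(-2,5,0) + C_3e^(t)(1,-3,1).

x_1(t) = C_1e^(2t) - 2C_2e^(-3t) + C_3e^(t), x_2(t) = -2C_1e^(2t) + 5C_2e^(-3t) - 3C_3e^(t), x_3(t) = C_3e^(t)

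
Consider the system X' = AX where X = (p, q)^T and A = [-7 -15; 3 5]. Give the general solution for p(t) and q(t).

Coefficient matrix A = [[-7, -15], [3, 5]].
Characteristic polynomial det(A - λI) = λ^2 + 2λ + 10 = 0.
Eigenvalues λ = -1 ± 3i (complex conjugate pair).
For λ=-1+3i: an eigenvector is (1,0) - i(-2,1) = (1 + 2i, 0 - i).
A real fundamental pair from Re and Im of e^((-1+3i)t)v: X_1 = e^(-t)(cos(3t)·(1,0) + sin(3t)·(-2,1)), X_2 = e^(-t)(sin(3t)·(1,0) - cos(3t)·(-2,1)).
General solution: K_1X_1 + K_2X_2.

p(t) = -2K_1e^(-t)sin(3t) + K_1e^(-t)cos(3t) + K_2e^(-t)sin(3t) + 2K_2e^(-t)cos(3t), q(t) = K_1e^(-t)sin(3t) - K_2e^(-t)cos(3t)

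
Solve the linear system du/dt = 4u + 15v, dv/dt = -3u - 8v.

u(t) = -2c_1e^(-2t)sin(3t) - c_1e^(-2t)cos(3t) - c_2e^(-2t)sin(3t) + 2c_2e^(-2t)cos(3t), v(t) = c_1e^(-2t)sin(3t) - c_2e^(-2t)cos(3t)

Coefficient matrix A = [[4, 15], [-3, -8]].
Characteristic polynomial det(A - λI) = λ^2 + 4λ + 13 = 0.
Eigenvalues λ = -2 ± 3i (complex conjugate pair).
For λ=-2+3i: an eigenvector is (-1,0) - i(-2,1) = (-1 + 2i, 0 - i).
A real fundamental pair from Re and Im of e^((-2+3i)t)v: X_1 = e^(-2t)(cos(3t)·(-1,0) + sin(3t)·(-2,1)), X_2 = e^(-2t)(sin(3t)·(-1,0) - cos(3t)·(-2,1)).
General solution: c_1X_1 + c_2X_2.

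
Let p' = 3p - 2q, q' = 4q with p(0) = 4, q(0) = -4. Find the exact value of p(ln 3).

A = [[3,-2],[0,4]]; eigenvalues λ = 3, 4.
Eigenvectors: (-1,0) for λ=3, (2,-1) for λ=4.
From the initial condition, c_1 = 4, c_2 = 4.
p(ln 3) = (4)(3^3)(-1) + (4)(3^4)(2) = 540.

540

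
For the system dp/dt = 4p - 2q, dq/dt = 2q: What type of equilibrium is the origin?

unstable node

A = [[4,-2],[0,2]]; det(A-λI) = λ^2 - 6λ + 8.
λ = 2, 4: both positive.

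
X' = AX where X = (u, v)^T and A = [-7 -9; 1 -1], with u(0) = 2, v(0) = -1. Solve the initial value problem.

Coefficient matrix A = [[-7, -9], [1, -1]].
Characteristic polynomial det(A - λI) = λ^2 + 8λ + 16 = 0.
Single eigenvalue λ = -4 with algebraic multiplicity 2.
Eigenvector v = (-3,1); generalized eigenvector w with (A-λI)w=v is (1,0).
General solution: e^(-4t)[C_1·v + C_2·(t·v + w)].
Applying u(0)=2, v(0)=-1 gives C_1=-1, C_2=-1.

u(t) = 3te^(-4t) + 2e^(-4t), v(t) = -te^(-4t) - e^(-4t)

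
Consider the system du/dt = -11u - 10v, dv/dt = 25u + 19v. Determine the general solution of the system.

u(t) = c_1e^(4t)sin(5t) + c_1e^(4t)cos(5t) + c_2e^(4t)sin(5t) - c_2e^(4t)cos(5t), v(t) = -c_1e^(4t)sin(5t) - 2c_1e^(4t)cos(5t) - 2c_2e^(4t)sin(5t) + c_2e^(4t)cos(5t)

Coefficient matrix A = [[-11, -10], [25, 19]].
Characteristic polynomial det(A - λI) = λ^2 - 8λ + 41 = 0.
Eigenvalues λ = 4 ± 5i (complex conjugate pair).
For λ=4+5i: an eigenvector is (1,-2) - i(1,-1) = (1 - i, -2 + i).
A real fundamental pair from Re and Im of e^((4+5i)t)v: X_1 = e^(4t)(cos(5t)·(1,-2) + sin(5t)·(1,-1)), X_2 = e^(4t)(sin(5t)·(1,-2) - cos(5t)·(1,-1)).
General solution: c_1X_1 + c_2X_2.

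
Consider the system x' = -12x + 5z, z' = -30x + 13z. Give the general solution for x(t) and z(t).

x(t) = -c_1e^(3t) + c_2e^(-2t), z(t) = -3c_1e^(3t) + 2c_2e^(-2t)

Coefficient matrix A = [[-12, 5], [-30, 13]].
Characteristic polynomial det(A - λI) = λ^2 - λ - 6 = 0.
Eigenvalues λ = 3, -2.
For λ=3: (A-λI) row 1 is [-15, 5], so an eigenvector is (-1, -3).
For λ=-2: (A-λI) row 1 is [-10, 5], so an eigenvector is (1, 2).
General solution: c_1e^(3t)(-1,-3) + c_2e^(-2t)(1,2).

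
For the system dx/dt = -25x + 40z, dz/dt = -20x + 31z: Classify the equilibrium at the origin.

A = [[-25,40],[-20,31]]; det(A-λI) = λ^2 - 6λ + 25.
λ = 3 ± 4i: positive real part.

unstable spiral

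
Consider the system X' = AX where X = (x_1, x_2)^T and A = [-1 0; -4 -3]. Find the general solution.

Coefficient matrix A = [[-1, 0], [-4, -3]].
Characteristic polynomial det(A - λI) = λ^2 + 4λ + 3 = 0.
Eigenvalues λ = -1, -3.
For λ=-1: (A-λI) row 2 is [-4, -2], so an eigenvector is (-1, 2).
For λ=-3: (A-λI) row 1 is [2, 0], so an eigenvector is (0, -1).
General solution: C_1e^(-t)(-1,2) + C_2e^(-3t)(0,-1).

x_1(t) = -C_1e^(-t), x_2(t) = 2C_1e^(-t) - C_2e^(-3t)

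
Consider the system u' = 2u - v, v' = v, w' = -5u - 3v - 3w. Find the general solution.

u(t) = K_1e^(2t) + K_2e^(t), v(t) = K_2e^(t), w(t) = -K_1e^(2t) - 2K_2e^(t) + K_3e^(-3t)

Coefficient matrix A = [[2, -1, 0], [0, 1, 0], [-5, -3, -3]].
det(A - λI) = 0 gives eigenvalues λ = 2, 1, -3.
For λ=2: eigenvector (1,0,-1).
For λ=1: eigenvector (1,1,-2).
For λ=-3: eigenvector (0,0,1).
General solution: K_1e^(2t)(1,0,-1) + K_2e^(t)(1,1,-2) + K_3e^(-3t)(0,0,1).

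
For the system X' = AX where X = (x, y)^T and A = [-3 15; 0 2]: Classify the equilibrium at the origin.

saddle

A = [[-3,15],[0,2]]; det(A-λI) = λ^2 + λ - 6.
λ = 2, -3: opposite signs.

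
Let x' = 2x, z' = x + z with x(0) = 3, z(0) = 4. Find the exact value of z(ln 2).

14

A = [[2,0],[1,1]]; eigenvalues λ = 2, 1.
Eigenvectors: (1,1) for λ=2, (0,-1) for λ=1.
From the initial condition, c_1 = 3, c_2 = -1.
z(ln 2) = (3)(2^2)(1) + (-1)(2^1)(-1) = 14.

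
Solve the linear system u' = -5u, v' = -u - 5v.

Coefficient matrix A = [[-5, 0], [-1, -5]].
Characteristic polynomial det(A - λI) = λ^2 + 10λ + 25 = 0.
Single eigenvalue λ = -5 with algebraic multiplicity 2.
Eigenvector v = (0,1); generalized eigenvector w with (A-λI)w=v is (-1,-3).
General solution: e^(-5t)[K_1·v + K_2·(t·v + w)].

u(t) = -K_2e^(-5t), v(t) = K_1e^(-5t) + K_2te^(-5t) - 3K_2e^(-5t)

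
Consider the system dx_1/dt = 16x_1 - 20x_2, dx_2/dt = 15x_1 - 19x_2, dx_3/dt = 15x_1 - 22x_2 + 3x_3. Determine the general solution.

x_1(t) = 4K_2e^(t) - K_3e^(-4t), x_2(t) = 3K_2e^(t) - K_3e^(-4t), x_3(t) = K_1e^(3t) + 3K_2e^(t) - K_3e^(-4t)

Coefficient matrix A = [[16, -20, 0], [15, -19, 0], [15, -22, 3]].
det(A - λI) = 0 gives eigenvalues λ = 3, 1, -4.
For λ=3: eigenvector (0,0,1).
For λ=1: eigenvector (4,3,3).
For λ=-4: eigenvector (-1,-1,-1).
General solution: K_1e^(3t)(0,0,1) + K_2e^(t)(4,3,3) + K_3e^(-4t)(-1,-1,-1).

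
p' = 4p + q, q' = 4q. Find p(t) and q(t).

p(t) = -K_1e^(4t) - K_2te^(4t) - 2K_2e^(4t), q(t) = -K_2e^(4t)

Coefficient matrix A = [[4, 1], [0, 4]].
Characteristic polynomial det(A - λI) = λ^2 - 8λ + 16 = 0.
Single eigenvalue λ = 4 with algebraic multiplicity 2.
Eigenvector v = (-1,0); generalized eigenvector w with (A-λI)w=v is (-2,-1).
General solution: e^(4t)[K_1·v + K_2·(t·v + w)].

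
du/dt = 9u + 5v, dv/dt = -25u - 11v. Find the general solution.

u(t) = C_1e^(-t)sin(5t) - C_2e^(-t)cos(5t), v(t) = -2C_1e^(-t)sin(5t) + C_1e^(-t)cos(5t) + C_2e^(-t)sin(5t) + 2C_2e^(-t)cos(5t)

Coefficient matrix A = [[9, 5], [-25, -11]].
Characteristic polynomial det(A - λI) = λ^2 + 2λ + 26 = 0.
Eigenvalues λ = -1 ± 5i (complex conjugate pair).
For λ=-1+5i: an eigenvector is (0,1) - i(1,-2) = (0 - i, 1 + 2i).
A real fundamental pair from Re and Im of e^((-1+5i)t)v: X_1 = e^(-t)(cos(5t)·(0,1) + sin(5t)·(1,-2)), X_2 = e^(-t)(sin(5t)·(0,1) - cos(5t)·(1,-2)).
General solution: C_1X_1 + C_2X_2.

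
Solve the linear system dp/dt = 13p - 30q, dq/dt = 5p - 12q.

Coefficient matrix A = [[13, -30], [5, -12]].
Characteristic polynomial det(A - λI) = λ^2 - λ - 6 = 0.
Eigenvalues λ = 3, -2.
For λ=3: (A-λI) row 1 is [10, -30], so an eigenvector is (3, 1).
For λ=-2: (A-λI) row 1 is [15, -30], so an eigenvector is (2, 1).
General solution: K_1e^(3t)(3,1) + K_2e^(-2t)(2,1).

p(t) = 3K_1e^(3t) + 2K_2e^(-2t), q(t) = K_1e^(3t) + K_2e^(-2t)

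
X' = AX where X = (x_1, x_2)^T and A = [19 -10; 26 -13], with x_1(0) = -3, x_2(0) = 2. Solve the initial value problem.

x_1(t) = -34e^(3t)sin(2t) - 3e^(3t)cos(2t), x_2(t) = -55e^(3t)sin(2t) + 2e^(3t)cos(2t)

Coefficient matrix A = [[19, -10], [26, -13]].
Characteristic polynomial det(A - λI) = λ^2 - 6λ + 13 = 0.
Eigenvalues λ = 3 ± 2i (complex conjugate pair).
For λ=3+2i: an eigenvector is (-1,-2) - i(2,3) = (-1 - 2i, -2 - 3i).
A real fundamental pair from Re and Im of e^((3+2i)t)v: X_1 = e^(3t)(cos(2t)·(-1,-2) + sin(2t)·(2,3)), X_2 = e^(3t)(sin(2t)·(-1,-2) - cos(2t)·(2,3)).
General solution: K_1X_1 + K_2X_2.
Applying x_1(0)=-3, x_2(0)=2 gives K_1=-13, K_2=8.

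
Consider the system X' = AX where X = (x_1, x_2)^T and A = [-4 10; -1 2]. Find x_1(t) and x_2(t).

x_1(t) = -c_1e^(-t)sin(t) - 3c_1e^(-t)cos(t) - 3c_2e^(-t)sin(t) + c_2e^(-t)cos(t), x_2(t) = -c_1e^(-t)cos(t) - c_2e^(-t)sin(t)

Coefficient matrix A = [[-4, 10], [-1, 2]].
Characteristic polynomial det(A - λI) = λ^2 + 2λ + 2 = 0.
Eigenvalues λ = -1 ± i (complex conjugate pair).
For λ=-1+i: an eigenvector is (-3,-1) - i(-1,0) = (-3 + i, -1).
A real fundamental pair from Re and Im of e^((-1+i)t)v: X_1 = e^(-t)(cos(t)·(-3,-1) + sin(t)·(-1,0)), X_2 = e^(-t)(sin(t)·(-3,-1) - cos(t)·(-1,0)).
General solution: c_1X_1 + c_2X_2.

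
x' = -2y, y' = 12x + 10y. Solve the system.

Coefficient matrix A = [[0, -2], [12, 10]].
Characteristic polynomial det(A - λI) = λ^2 - 10λ + 24 = 0.
Eigenvalues λ = 4, 6.
For λ=4: (A-λI) row 1 is [-4, -2], so an eigenvector is (-1, 2).
For λ=6: (A-λI) row 1 is [-6, -2], so an eigenvector is (1, -3).
General solution: c_1e^(4t)(-1,2) + c_2e^(6t)(1,-3).

x(t) = -c_1e^(4t) + c_2e^(6t), y(t) = 2c_1e^(4t) - 3c_2e^(6t)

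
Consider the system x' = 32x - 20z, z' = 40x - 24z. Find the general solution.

Coefficient matrix A = [[32, -20], [40, -24]].
Characteristic polynomial det(A - λI) = λ^2 - 8λ + 32 = 0.
Eigenvalues λ = 4 ± 4i (complex conjugate pair).
For λ=4+4i: an eigenvector is (-1,-1) - i(-2,-3) = (-1 + 2i, -1 + 3i).
A real fundamental pair from Re and Im of e^((4+4i)t)v: X_1 = e^(4t)(cos(4t)·(-1,-1) + sin(4t)·(-2,-3)), X_2 = e^(4t)(sin(4t)·(-1,-1) - cos(4t)·(-2,-3)).
General solution: C_1X_1 + C_2X_2.

x(t) = -2C_1e^(4t)sin(4t) - C_1e^(4t)cos(4t) - C_2e^(4t)sin(4t) + 2C_2e^(4t)cos(4t), z(t) = -3C_1e^(4t)sin(4t) - C_1e^(4t)cos(4t) - C_2e^(4t)sin(4t) + 3C_2e^(4t)cos(4t)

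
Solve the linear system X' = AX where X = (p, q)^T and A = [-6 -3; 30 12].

Coefficient matrix A = [[-6, -3], [30, 12]].
Characteristic polynomial det(A - λI) = λ^2 - 6λ + 18 = 0.
Eigenvalues λ = 3 ± 3i (complex conjugate pair).
For λ=3+3i: an eigenvector is (0,1) - i(-1,3) = (0 + i, 1 - 3i).
A real fundamental pair from Re and Im of e^((3+3i)t)v: X_1 = e^(3t)(cos(3t)·(0,1) + sin(3t)·(-1,3)), X_2 = e^(3t)(sin(3t)·(0,1) - cos(3t)·(-1,3)).
General solution: K_1X_1 + K_2X_2.

p(t) = -K_1e^(3t)sin(3t) + K_2e^(3t)cos(3t), q(t) = 3K_1e^(3t)sin(3t) + K_1e^(3t)cos(3t) + K_2e^(3t)sin(3t) - 3K_2e^(3t)cos(3t)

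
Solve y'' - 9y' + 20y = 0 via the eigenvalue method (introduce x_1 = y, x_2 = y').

y(t) = K_1e^(4t) + K_2e^(5t)

Let x_1 = y, x_2 = y'. Then x_1' = x_2 and x_2' = -20x_1 + 9x_2.
A = [[0,1],[-20,9]]; det(A-λI) = λ^2 - 9λ + 20.
Eigenvalues λ = 4, 5 with eigenvectors (1,4), (1,5).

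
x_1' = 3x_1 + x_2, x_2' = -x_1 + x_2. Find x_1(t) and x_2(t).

Coefficient matrix A = [[3, 1], [-1, 1]].
Characteristic polynomial det(A - λI) = λ^2 - 4λ + 4 = 0.
Single eigenvalue λ = 2 with algebraic multiplicity 2.
Eigenvector v = (1,-1); generalized eigenvector w with (A-λI)w=v is (2,-1).
General solution: e^(2t)[K_1·v + K_2·(t·v + w)].

x_1(t) = K_1e^(2t) + K_2te^(2t) + 2K_2e^(2t), x_2(t) = -K_1e^(2t) - K_2te^(2t) - K_2e^(2t)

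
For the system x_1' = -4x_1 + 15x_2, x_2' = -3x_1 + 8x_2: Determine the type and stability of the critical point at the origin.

unstable spiral

A = [[-4,15],[-3,8]]; det(A-λI) = λ^2 - 4λ + 13.
λ = 2 ± 3i: positive real part.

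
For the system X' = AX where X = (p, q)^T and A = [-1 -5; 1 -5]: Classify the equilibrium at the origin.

A = [[-1,-5],[1,-5]]; det(A-λI) = λ^2 + 6λ + 10.
λ = -3 ± i: negative real part.

stable spiral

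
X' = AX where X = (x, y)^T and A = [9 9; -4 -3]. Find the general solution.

Coefficient matrix A = [[9, 9], [-4, -3]].
Characteristic polynomial det(A - λI) = λ^2 - 6λ + 9 = 0.
Single eigenvalue λ = 3 with algebraic multiplicity 2.
Eigenvector v = (3,-2); generalized eigenvector w with (A-λI)w=v is (-1,1).
General solution: e^(3t)[c_1·v + c_2·(t·v + w)].

x(t) = 3c_1e^(3t) + 3c_2te^(3t) - c_2e^(3t), y(t) = -2c_1e^(3t) - 2c_2te^(3t) + c_2e^(3t)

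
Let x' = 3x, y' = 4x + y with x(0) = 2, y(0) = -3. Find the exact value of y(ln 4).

A = [[3,0],[4,1]]; eigenvalues λ = 1, 3.
Eigenvectors: (0,-1) for λ=1, (-1,-2) for λ=3.
From the initial condition, c_1 = 7, c_2 = -2.
y(ln 4) = (7)(4^1)(-1) + (-2)(4^3)(-2) = 228.

228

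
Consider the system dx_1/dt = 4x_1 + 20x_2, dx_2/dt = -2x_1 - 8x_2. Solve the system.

Coefficient matrix A = [[4, 20], [-2, -8]].
Characteristic polynomial det(A - λI) = λ^2 + 4λ + 8 = 0.
Eigenvalues λ = -2 ± 2i (complex conjugate pair).
For λ=-2+2i: an eigenvector is (-1,0) - i(-3,1) = (-1 + 3i, 0 - i).
A real fundamental pair from Re and Im of e^((-2+2i)t)v: X_1 = e^(-2t)(cos(2t)·(-1,0) + sin(2t)·(-3,1)), X_2 = e^(-2t)(sin(2t)·(-1,0) - cos(2t)·(-3,1)).
General solution: C_1X_1 + C_2X_2.

x_1(t) = -3C_1e^(-2t)sin(2t) - C_1e^(-2t)cos(2t) - C_2e^(-2t)sin(2t) + 3C_2e^(-2t)cos(2t), x_2(t) = C_1e^(-2t)sin(2t) - C_2e^(-2t)cos(2t)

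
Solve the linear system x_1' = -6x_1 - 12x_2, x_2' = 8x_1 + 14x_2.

x_1(t) = 3c_1e^(2t) + c_2e^(6t), x_2(t) = -2c_1e^(2t) - c_2e^(6t)

Coefficient matrix A = [[-6, -12], [8, 14]].
Characteristic polynomial det(A - λI) = λ^2 - 8λ + 12 = 0.
Eigenvalues λ = 2, 6.
For λ=2: (A-λI) row 1 is [-8, -12], so an eigenvector is (3, -2).
For λ=6: (A-λI) row 1 is [-12, -12], so an eigenvector is (1, -1).
General solution: c_1e^(2t)(3,-2) + c_2e^(6t)(1,-1).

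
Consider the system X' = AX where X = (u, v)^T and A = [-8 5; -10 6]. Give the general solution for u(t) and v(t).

Coefficient matrix A = [[-8, 5], [-10, 6]].
Characteristic polynomial det(A - λI) = λ^2 + 2λ + 2 = 0.
Eigenvalues λ = -1 ± i (complex conjugate pair).
For λ=-1+i: an eigenvector is (-2,-3) - i(-1,-1) = (-2 + i, -3 + i).
A real fundamental pair from Re and Im of e^((-1+i)t)v: X_1 = e^(-t)(cos(t)·(-2,-3) + sin(t)·(-1,-1)), X_2 = e^(-t)(sin(t)·(-2,-3) - cos(t)·(-1,-1)).
General solution: c_1X_1 + c_2X_2.

u(t) = -c_1e^(-t)sin(t) - 2c_1e^(-t)cos(t) - 2c_2e^(-t)sin(t) + c_2e^(-t)cos(t), v(t) = -c_1e^(-t)sin(t) - 3c_1e^(-t)cos(t) - 3c_2e^(-t)sin(t) + c_2e^(-t)cos(t)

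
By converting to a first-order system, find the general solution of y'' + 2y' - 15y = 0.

y(t) = c_1e^(3t) + c_2e^(-5t)

Let x_1 = y, x_2 = y'. Then x_1' = x_2 and x_2' = 15x_1 - 2x_2.
A = [[0,1],[15,-2]]; det(A-λI) = λ^2 + 2λ - 15.
Eigenvalues λ = 3, -5 with eigenvectors (1,3), (1,-5).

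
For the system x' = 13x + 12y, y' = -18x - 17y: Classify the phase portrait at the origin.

A = [[13,12],[-18,-17]]; det(A-λI) = λ^2 + 4λ - 5.
λ = 1, -5: opposite signs.

saddle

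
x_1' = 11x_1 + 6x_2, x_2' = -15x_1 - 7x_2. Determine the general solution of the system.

x_1(t) = K_1e^(2t)sin(3t) - K_1e^(2t)cos(3t) - K_2e^(2t)sin(3t) - K_2e^(2t)cos(3t), x_2(t) = -K_1e^(2t)sin(3t) + 2K_1e^(2t)cos(3t) + 2K_2e^(2t)sin(3t) + K_2e^(2t)cos(3t)

Coefficient matrix A = [[11, 6], [-15, -7]].
Characteristic polynomial det(A - λI) = λ^2 - 4λ + 13 = 0.
Eigenvalues λ = 2 ± 3i (complex conjugate pair).
For λ=2+3i: an eigenvector is (-1,2) - i(1,-1) = (-1 - i, 2 + i).
A real fundamental pair from Re and Im of e^((2+3i)t)v: X_1 = e^(2t)(cos(3t)·(-1,2) + sin(3t)·(1,-1)), X_2 = e^(2t)(sin(3t)·(-1,2) - cos(3t)·(1,-1)).
General solution: K_1X_1 + K_2X_2.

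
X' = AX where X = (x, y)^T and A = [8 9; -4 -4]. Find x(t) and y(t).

x(t) = 3c_1e^(2t) + 3c_2te^(2t) - c_2e^(2t), y(t) = -2c_1e^(2t) - 2c_2te^(2t) + c_2e^(2t)

Coefficient matrix A = [[8, 9], [-4, -4]].
Characteristic polynomial det(A - λI) = λ^2 - 4λ + 4 = 0.
Single eigenvalue λ = 2 with algebraic multiplicity 2.
Eigenvector v = (3,-2); generalized eigenvector w with (A-λI)w=v is (-1,1).
General solution: e^(2t)[c_1·v + c_2·(t·v + w)].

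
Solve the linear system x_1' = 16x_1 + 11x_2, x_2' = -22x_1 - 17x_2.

Coefficient matrix A = [[16, 11], [-22, -17]].
Characteristic polynomial det(A - λI) = λ^2 + λ - 30 = 0.
Eigenvalues λ = -6, 5.
For λ=-6: (A-λI) row 1 is [22, 11], so an eigenvector is (1, -2).
For λ=5: (A-λI) row 1 is [11, 11], so an eigenvector is (-1, 1).
General solution: c_1e^(-6t)(1,-2) + c_2e^(5t)(-1,1).

x_1(t) = c_1e^(-6t) - c_2e^(5t), x_2(t) = -2c_1e^(-6t) + c_2e^(5t)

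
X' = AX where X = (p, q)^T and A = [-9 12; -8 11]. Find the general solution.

Coefficient matrix A = [[-9, 12], [-8, 11]].
Characteristic polynomial det(A - λI) = λ^2 - 2λ - 3 = 0.
Eigenvalues λ = 3, -1.
For λ=3: (A-λI) row 1 is [-12, 12], so an eigenvector is (-1, -1).
For λ=-1: (A-λI) row 1 is [-8, 12], so an eigenvector is (3, 2).
General solution: c_1e^(3t)(-1,-1) + c_2e^(-t)(3,2).

p(t) = -c_1e^(3t) + 3c_2e^(-t), q(t) = -c_1e^(3t) + 2c_2e^(-t)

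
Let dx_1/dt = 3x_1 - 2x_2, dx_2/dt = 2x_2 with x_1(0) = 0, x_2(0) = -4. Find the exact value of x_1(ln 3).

A = [[3,-2],[0,2]]; eigenvalues λ = 2, 3.
Eigenvectors: (-2,-1) for λ=2, (1,0) for λ=3.
From the initial condition, c_1 = 4, c_2 = 8.
x_1(ln 3) = (4)(3^2)(-2) + (8)(3^3)(1) = 144.

144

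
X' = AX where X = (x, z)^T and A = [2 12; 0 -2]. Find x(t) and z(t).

Coefficient matrix A = [[2, 12], [0, -2]].
Characteristic polynomial det(A - λI) = λ^2 - 4 = 0.
Eigenvalues λ = -2, 2.
For λ=-2: (A-λI) row 1 is [4, 12], so an eigenvector is (3, -1).
For λ=2: (A-λI) row 1 is [0, 12], so an eigenvector is (-1, 0).
General solution: C_1e^(-2t)(3,-1) + C_2e^(2t)(-1,0).

x(t) = 3C_1e^(-2t) - C_2e^(2t), z(t) = -C_1e^(-2t)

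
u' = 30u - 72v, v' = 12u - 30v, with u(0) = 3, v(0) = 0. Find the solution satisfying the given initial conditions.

u(t) = 9e^(6t) - 6e^(-6t), v(t) = 3e^(6t) - 3e^(-6t)

Coefficient matrix A = [[30, -72], [12, -30]].
Characteristic polynomial det(A - λI) = λ^2 - 36 = 0.
Eigenvalues λ = -6, 6.
For λ=-6: (A-λI) row 1 is [36, -72], so an eigenvector is (-2, -1).
For λ=6: (A-λI) row 1 is [24, -72], so an eigenvector is (-3, -1).
General solution: c_1e^(-6t)(-2,-1) + c_2e^(6t)(-3,-1).
Applying u(0)=3, v(0)=0 gives c_1=3, c_2=-3.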